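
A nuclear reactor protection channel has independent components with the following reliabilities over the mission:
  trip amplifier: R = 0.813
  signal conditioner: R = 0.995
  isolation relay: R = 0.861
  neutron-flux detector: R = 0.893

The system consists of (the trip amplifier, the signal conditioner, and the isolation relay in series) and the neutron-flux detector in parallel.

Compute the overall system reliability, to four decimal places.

0.9675

Series (trip amplifier, signal conditioner, and isolation relay): 0.813000 × 0.995000 × 0.861000 = 0.696493
Parallel ([0.696493] and neutron-flux detector): 1 − (1 − 0.696493)(1 − 0.893000) = 0.9675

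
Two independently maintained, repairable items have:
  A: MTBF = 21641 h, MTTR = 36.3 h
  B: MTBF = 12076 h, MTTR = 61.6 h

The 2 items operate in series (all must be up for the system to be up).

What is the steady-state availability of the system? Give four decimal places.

A(A) = MTBF/(MTBF+MTTR) = 21641/(21641+36.3) = 0.998325
A(B) = MTBF/(MTBF+MTTR) = 12076/(12076+61.6) = 0.994925
Series availability: 0.998325 × 0.994925 = 0.9933

0.9933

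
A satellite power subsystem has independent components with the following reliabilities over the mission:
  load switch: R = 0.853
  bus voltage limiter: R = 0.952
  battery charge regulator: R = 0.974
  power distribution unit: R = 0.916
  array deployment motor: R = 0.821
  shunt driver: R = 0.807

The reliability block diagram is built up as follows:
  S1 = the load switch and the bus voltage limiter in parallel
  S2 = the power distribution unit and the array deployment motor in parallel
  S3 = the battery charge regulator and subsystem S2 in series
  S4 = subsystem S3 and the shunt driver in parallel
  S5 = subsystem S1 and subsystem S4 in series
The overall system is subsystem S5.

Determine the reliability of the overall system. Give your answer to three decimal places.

Parallel (load switch and bus voltage limiter): 1 − (1 − 0.85300)(1 − 0.95200) = 0.99294
Parallel (power distribution unit and array deployment motor): 1 − (1 − 0.91600)(1 − 0.82100) = 0.98496
Series (battery charge regulator and [0.98496]): 0.97400 × 0.98496 = 0.95935
Parallel ([0.95935] and shunt driver): 1 − (1 − 0.95935)(1 − 0.80700) = 0.99215
Series ([0.99294] and [0.99215]): 0.99294 × 0.99215 = 0.985

0.985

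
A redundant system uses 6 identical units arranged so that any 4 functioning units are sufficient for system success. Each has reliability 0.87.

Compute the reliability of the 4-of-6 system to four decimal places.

0.9676

R = Σ_{i=4}^{6} C(6,i) p^i (1−p)^{6−i} with p = 0.87
C(6,4)·0.87^4·0.13^2 = 0.145230
C(6,5)·0.87^5·0.13^1 = 0.388768
C(6,6)·0.87^6·0.13^0 = 0.433626
Sum = 0.9676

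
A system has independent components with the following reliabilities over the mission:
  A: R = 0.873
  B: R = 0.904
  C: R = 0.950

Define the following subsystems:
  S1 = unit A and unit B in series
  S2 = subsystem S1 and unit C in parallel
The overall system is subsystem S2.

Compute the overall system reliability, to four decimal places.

0.9895

Series (A and B): 0.873000 × 0.904000 = 0.789192
Parallel ([0.789192] and C): 1 − (1 − 0.789192)(1 − 0.950000) = 0.9895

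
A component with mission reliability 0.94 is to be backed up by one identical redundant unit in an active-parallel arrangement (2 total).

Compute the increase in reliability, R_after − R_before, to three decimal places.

0.056

R_before = 0.94
R_after = 1 − (1 − 0.94)^2 = 0.996
ΔR = 0.996 − 0.94 = 0.056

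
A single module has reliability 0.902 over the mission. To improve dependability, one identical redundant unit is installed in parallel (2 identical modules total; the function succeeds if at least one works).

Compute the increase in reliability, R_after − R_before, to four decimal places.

R_before = 0.902
R_after = 1 − (1 − 0.902)^2 = 0.9904
ΔR = 0.9904 − 0.902 = 0.0884

0.0884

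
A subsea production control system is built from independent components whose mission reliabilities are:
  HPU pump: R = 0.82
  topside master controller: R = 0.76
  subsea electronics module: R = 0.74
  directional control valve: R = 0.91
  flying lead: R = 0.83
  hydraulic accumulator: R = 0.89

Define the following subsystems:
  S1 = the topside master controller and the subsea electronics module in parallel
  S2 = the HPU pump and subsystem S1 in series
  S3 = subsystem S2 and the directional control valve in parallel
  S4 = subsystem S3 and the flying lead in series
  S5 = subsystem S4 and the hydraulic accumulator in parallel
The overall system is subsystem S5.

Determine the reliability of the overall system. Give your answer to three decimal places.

0.979

Parallel (topside master controller and subsea electronics module): 1 − (1 − 0.76000)(1 − 0.74000) = 0.93760
Series (HPU pump and [0.93760]): 0.82000 × 0.93760 = 0.76883
Parallel ([0.76883] and directional control valve): 1 − (1 − 0.76883)(1 − 0.91000) = 0.97919
Series ([0.97919] and flying lead): 0.97919 × 0.83000 = 0.81273
Parallel ([0.81273] and hydraulic accumulator): 1 − (1 − 0.81273)(1 − 0.89000) = 0.979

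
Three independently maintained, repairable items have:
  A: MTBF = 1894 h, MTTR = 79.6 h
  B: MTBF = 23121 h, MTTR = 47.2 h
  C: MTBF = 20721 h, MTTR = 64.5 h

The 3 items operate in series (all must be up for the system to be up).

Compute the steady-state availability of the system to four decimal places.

0.9547

A(A) = MTBF/(MTBF+MTTR) = 1894/(1894+79.6) = 0.959668
A(B) = MTBF/(MTBF+MTTR) = 23121/(23121+47.2) = 0.997963
A(C) = MTBF/(MTBF+MTTR) = 20721/(20721+64.5) = 0.996897
Series availability: 0.959668 × 0.997963 × 0.996897 = 0.9547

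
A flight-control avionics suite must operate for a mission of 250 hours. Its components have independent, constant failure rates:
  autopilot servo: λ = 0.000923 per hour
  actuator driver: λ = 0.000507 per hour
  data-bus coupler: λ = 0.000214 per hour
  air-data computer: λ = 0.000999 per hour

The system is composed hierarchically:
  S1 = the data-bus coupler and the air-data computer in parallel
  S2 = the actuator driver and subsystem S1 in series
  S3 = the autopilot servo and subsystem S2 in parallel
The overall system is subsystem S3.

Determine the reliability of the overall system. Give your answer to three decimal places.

R(autopilot servo) = exp(−0.000923 × 250) = 0.79394
R(actuator driver) = exp(−0.000507 × 250) = 0.88095
R(data-bus coupler) = exp(−0.000214 × 250) = 0.94791
R(air-data computer) = exp(−0.000999 × 250) = 0.77900
Parallel (data-bus coupler and air-data computer): 1 − (1 − 0.94791)(1 − 0.77900) = 0.98849
Series (actuator driver and [0.98849]): 0.88095 × 0.98849 = 0.87081
Parallel (autopilot servo and [0.87081]): 1 − (1 − 0.79394)(1 − 0.87081) = 0.973

0.973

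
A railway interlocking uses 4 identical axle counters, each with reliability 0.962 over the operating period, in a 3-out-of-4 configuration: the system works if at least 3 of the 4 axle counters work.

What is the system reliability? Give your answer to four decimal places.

0.9918

R = Σ_{i=3}^{4} C(4,i) p^i (1−p)^{4−i} with p = 0.962
C(4,3)·0.962^3·0.038^1 = 0.135322
C(4,4)·0.962^4·0.038^0 = 0.856447
Sum = 0.9918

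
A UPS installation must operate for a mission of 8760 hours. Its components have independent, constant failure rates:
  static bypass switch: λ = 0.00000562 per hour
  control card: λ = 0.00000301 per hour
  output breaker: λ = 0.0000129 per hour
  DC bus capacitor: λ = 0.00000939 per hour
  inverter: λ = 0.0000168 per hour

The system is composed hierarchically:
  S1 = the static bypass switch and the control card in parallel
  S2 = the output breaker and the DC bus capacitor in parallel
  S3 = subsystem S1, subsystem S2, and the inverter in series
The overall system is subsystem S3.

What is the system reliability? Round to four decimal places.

R(static bypass switch) = exp(−0.00000562 × 8760) = 0.951961
R(control card) = exp(−0.00000301 × 8760) = 0.973977
R(output breaker) = exp(−0.0000129 × 8760) = 0.893147
R(DC bus capacitor) = exp(−0.00000939 × 8760) = 0.921036
R(inverter) = exp(−0.0000168 × 8760) = 0.863149
Parallel (static bypass switch and control card): 1 − (1 − 0.951961)(1 − 0.973977) = 0.998750
Parallel (output breaker and DC bus capacitor): 1 − (1 − 0.893147)(1 − 0.921036) = 0.991562
Series ([0.998750], [0.991562], and inverter): 0.998750 × 0.991562 × 0.863149 = 0.8548

0.8548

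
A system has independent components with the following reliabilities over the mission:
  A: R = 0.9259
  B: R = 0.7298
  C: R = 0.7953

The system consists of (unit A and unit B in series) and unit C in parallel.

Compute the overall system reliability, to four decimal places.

0.9336

Series (A and B): 0.925900 × 0.729800 = 0.675722
Parallel ([0.675722] and C): 1 − (1 − 0.675722)(1 − 0.795300) = 0.9336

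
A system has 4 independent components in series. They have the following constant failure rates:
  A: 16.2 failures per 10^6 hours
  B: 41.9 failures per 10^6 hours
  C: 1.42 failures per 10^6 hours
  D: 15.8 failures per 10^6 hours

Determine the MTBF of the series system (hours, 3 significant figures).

13300

Series of exponential components: λ_sys = Σ λ_i
λ_sys = 0.0000162 + 0.0000419 + 0.00000142 + 0.0000158 = 7.5320e-05 /h
MTBF = 1 / λ_sys = 13300 h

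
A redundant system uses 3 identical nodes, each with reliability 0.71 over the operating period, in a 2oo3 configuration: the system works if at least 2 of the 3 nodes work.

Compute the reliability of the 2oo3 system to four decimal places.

0.7965

R = Σ_{i=2}^{3} C(3,i) p^i (1−p)^{3−i} with p = 0.71
C(3,2)·0.71^2·0.29^1 = 0.438567
C(3,3)·0.71^3·0.29^0 = 0.357911
Sum = 0.7965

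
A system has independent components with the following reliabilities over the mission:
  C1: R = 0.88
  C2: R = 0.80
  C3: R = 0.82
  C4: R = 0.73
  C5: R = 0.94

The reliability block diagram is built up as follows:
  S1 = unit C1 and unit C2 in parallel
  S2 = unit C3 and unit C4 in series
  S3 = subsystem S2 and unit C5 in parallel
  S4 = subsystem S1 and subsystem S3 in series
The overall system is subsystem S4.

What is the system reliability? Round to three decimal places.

Parallel (C1 and C2): 1 − (1 − 0.88000)(1 − 0.80000) = 0.97600
Series (C3 and C4): 0.82000 × 0.73000 = 0.59860
Parallel ([0.59860] and C5): 1 − (1 − 0.59860)(1 − 0.94000) = 0.97592
Series ([0.97600] and [0.97592]): 0.97600 × 0.97592 = 0.952

0.952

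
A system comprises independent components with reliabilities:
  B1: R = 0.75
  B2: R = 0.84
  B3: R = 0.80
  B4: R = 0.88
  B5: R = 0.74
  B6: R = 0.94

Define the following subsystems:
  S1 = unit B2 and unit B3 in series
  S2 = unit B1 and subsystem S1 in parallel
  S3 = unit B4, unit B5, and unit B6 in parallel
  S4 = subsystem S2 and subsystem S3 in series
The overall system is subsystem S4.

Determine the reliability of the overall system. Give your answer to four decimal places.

0.9163

Series (B2 and B3): 0.840000 × 0.800000 = 0.672000
Parallel (B1 and [0.672000]): 1 − (1 − 0.750000)(1 − 0.672000) = 0.918000
Parallel (B4, B5, and B6): 1 − (1 − 0.880000)(1 − 0.740000)(1 − 0.940000) = 0.998128
Series ([0.918000] and [0.998128]): 0.918000 × 0.998128 = 0.9163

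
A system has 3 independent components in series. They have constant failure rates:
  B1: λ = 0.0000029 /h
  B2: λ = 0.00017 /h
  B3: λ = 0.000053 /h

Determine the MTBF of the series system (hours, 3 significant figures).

Series of exponential components: λ_sys = Σ λ_i
λ_sys = 0.0000029 + 0.00017 + 0.000053 = 2.2590e-04 /h
MTBF = 1 / λ_sys = 4430 h

4430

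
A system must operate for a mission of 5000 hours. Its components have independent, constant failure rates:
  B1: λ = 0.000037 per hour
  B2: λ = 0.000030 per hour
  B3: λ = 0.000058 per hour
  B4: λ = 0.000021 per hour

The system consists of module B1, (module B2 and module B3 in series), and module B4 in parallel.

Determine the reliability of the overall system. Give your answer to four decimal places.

R(B1) = exp(−0.000037 × 5000) = 0.831104
R(B2) = exp(−0.000030 × 5000) = 0.860708
R(B3) = exp(−0.000058 × 5000) = 0.748264
R(B4) = exp(−0.000021 × 5000) = 0.900325
Series (B2 and B3): 0.860708 × 0.748264 = 0.644037
Parallel (B1, [0.644037], and B4): 1 − (1 − 0.831104)(1 − 0.644037)(1 − 0.900325) = 0.9940

0.9940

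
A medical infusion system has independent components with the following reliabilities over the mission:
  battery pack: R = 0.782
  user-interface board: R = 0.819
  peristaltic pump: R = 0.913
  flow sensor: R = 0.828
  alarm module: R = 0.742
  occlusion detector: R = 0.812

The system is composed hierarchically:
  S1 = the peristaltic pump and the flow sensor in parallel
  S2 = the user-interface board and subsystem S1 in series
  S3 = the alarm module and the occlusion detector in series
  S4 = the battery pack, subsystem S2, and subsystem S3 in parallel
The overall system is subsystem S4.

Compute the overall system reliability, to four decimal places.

0.9833

Parallel (peristaltic pump and flow sensor): 1 − (1 − 0.913000)(1 − 0.828000) = 0.985036
Series (user-interface board and [0.985036]): 0.819000 × 0.985036 = 0.806744
Series (alarm module and occlusion detector): 0.742000 × 0.812000 = 0.602504
Parallel (battery pack, [0.806744], and [0.602504]): 1 − (1 − 0.782000)(1 − 0.806744)(1 − 0.602504) = 0.9833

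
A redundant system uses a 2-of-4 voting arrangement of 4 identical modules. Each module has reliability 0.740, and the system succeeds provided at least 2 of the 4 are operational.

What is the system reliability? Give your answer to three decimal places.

R = Σ_{i=2}^{4} C(4,i) p^i (1−p)^{4−i} with p = 0.740
C(4,2)·0.740^2·0.260^2 = 0.22211
C(4,3)·0.740^3·0.260^1 = 0.42143
C(4,4)·0.740^4·0.260^0 = 0.29987
Sum = 0.943

0.943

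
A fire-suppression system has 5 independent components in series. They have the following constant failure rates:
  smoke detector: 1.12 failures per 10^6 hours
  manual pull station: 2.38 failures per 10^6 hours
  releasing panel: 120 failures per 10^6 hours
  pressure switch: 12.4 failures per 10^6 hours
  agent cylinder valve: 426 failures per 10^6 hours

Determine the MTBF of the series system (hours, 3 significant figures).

1780

Series of exponential components: λ_sys = Σ λ_i
λ_sys = 0.00000112 + 0.00000238 + 0.000120 + 0.0000124 + 0.000426 = 5.6190e-04 /h
MTBF = 1 / λ_sys = 1780 h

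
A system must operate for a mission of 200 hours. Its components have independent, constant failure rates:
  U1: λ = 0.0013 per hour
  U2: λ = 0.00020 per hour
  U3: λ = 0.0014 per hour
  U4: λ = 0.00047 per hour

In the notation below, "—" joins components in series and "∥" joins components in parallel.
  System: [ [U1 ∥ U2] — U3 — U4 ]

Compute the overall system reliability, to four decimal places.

R(U1) = exp(−0.0013 × 200) = 0.771052
R(U2) = exp(−0.00020 × 200) = 0.960789
R(U3) = exp(−0.0014 × 200) = 0.755784
R(U4) = exp(−0.00047 × 200) = 0.910283
Parallel (U1 and U2): 1 − (1 − 0.771052)(1 − 0.960789) = 0.991023
Series ([0.991023], U3, and U4): 0.991023 × 0.755784 × 0.910283 = 0.6818

0.6818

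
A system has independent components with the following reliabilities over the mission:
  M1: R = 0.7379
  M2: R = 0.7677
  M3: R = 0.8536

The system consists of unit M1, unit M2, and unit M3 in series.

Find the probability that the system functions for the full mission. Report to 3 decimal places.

Series (M1, M2, and M3): 0.73790 × 0.76770 × 0.85360 = 0.484

0.484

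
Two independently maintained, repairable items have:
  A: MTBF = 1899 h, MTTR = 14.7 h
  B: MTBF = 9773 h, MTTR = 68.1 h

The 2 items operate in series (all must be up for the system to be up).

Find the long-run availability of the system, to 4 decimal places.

0.9855

A(A) = MTBF/(MTBF+MTTR) = 1899/(1899+14.7) = 0.992319
A(B) = MTBF/(MTBF+MTTR) = 9773/(9773+68.1) = 0.993080
Series availability: 0.992319 × 0.993080 = 0.9855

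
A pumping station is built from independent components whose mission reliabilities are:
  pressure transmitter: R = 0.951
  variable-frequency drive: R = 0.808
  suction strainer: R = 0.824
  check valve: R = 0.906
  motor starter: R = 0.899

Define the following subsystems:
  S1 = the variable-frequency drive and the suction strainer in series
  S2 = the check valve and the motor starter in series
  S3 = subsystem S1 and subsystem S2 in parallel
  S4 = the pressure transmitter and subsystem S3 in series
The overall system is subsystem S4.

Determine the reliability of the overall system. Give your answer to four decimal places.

Series (variable-frequency drive and suction strainer): 0.808000 × 0.824000 = 0.665792
Series (check valve and motor starter): 0.906000 × 0.899000 = 0.814494
Parallel ([0.665792] and [0.814494]): 1 − (1 − 0.665792)(1 − 0.814494) = 0.938002
Series (pressure transmitter and [0.938002]): 0.951000 × 0.938002 = 0.8920

0.8920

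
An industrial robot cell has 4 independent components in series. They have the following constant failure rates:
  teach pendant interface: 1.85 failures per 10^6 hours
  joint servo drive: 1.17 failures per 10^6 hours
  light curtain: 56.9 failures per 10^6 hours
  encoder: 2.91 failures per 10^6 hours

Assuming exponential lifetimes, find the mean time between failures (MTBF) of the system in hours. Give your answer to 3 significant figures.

15900

Series of exponential components: λ_sys = Σ λ_i
λ_sys = 0.00000185 + 0.00000117 + 0.0000569 + 0.00000291 = 6.2830e-05 /h
MTBF = 1 / λ_sys = 15900 h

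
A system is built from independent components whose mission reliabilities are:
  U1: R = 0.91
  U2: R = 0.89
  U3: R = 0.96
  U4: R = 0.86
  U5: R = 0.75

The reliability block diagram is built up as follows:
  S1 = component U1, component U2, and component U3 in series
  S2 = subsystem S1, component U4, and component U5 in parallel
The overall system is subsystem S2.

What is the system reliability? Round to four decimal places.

Series (U1, U2, and U3): 0.910000 × 0.890000 × 0.960000 = 0.777504
Parallel ([0.777504], U4, and U5): 1 − (1 − 0.777504)(1 − 0.860000)(1 − 0.750000) = 0.9922

0.9922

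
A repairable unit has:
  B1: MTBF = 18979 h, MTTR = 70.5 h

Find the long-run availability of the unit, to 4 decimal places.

0.9963

A(B1) = MTBF/(MTBF+MTTR) = 18979/(18979+70.5) = 0.9963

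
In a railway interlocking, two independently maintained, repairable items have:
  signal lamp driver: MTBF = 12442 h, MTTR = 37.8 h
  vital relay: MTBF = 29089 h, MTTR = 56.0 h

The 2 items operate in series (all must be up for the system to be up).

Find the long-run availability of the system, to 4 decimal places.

A(signal lamp driver) = MTBF/(MTBF+MTTR) = 12442/(12442+37.8) = 0.996971
A(vital relay) = MTBF/(MTBF+MTTR) = 29089/(29089+56.0) = 0.998079
Series availability: 0.996971 × 0.998079 = 0.9951

0.9951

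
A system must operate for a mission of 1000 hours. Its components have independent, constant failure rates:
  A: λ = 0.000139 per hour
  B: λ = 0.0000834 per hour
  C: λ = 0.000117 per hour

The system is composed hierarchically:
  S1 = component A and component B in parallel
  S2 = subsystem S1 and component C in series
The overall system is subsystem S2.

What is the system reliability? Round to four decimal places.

0.8803

R(A) = exp(−0.000139 × 1000) = 0.870228
R(B) = exp(−0.0000834 × 1000) = 0.919983
R(C) = exp(−0.000117 × 1000) = 0.889585
Parallel (A and B): 1 − (1 − 0.870228)(1 − 0.919983) = 0.989616
Series ([0.989616] and C): 0.989616 × 0.889585 = 0.8803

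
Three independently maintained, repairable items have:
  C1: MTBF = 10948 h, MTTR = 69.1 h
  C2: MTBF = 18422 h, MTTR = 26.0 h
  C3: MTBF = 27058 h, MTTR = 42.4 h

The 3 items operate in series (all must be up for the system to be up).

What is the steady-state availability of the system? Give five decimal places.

0.99077

A(C1) = MTBF/(MTBF+MTTR) = 10948/(10948+69.1) = 0.993728
A(C2) = MTBF/(MTBF+MTTR) = 18422/(18422+26.0) = 0.998591
A(C3) = MTBF/(MTBF+MTTR) = 27058/(27058+42.4) = 0.998435
Series availability: 0.993728 × 0.998591 × 0.998435 = 0.99077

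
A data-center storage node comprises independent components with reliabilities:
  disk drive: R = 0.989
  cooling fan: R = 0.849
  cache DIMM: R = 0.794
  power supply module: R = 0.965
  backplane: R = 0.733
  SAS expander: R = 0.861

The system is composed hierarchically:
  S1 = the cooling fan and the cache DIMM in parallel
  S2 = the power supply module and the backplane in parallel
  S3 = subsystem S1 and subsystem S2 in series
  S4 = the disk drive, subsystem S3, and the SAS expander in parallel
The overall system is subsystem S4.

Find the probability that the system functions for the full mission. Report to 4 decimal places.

Parallel (cooling fan and cache DIMM): 1 − (1 − 0.849000)(1 − 0.794000) = 0.968894
Parallel (power supply module and backplane): 1 − (1 − 0.965000)(1 − 0.733000) = 0.990655
Series ([0.968894] and [0.990655]): 0.968894 × 0.990655 = 0.959840
Parallel (disk drive, [0.959840], and SAS expander): 1 − (1 − 0.989000)(1 − 0.959840)(1 − 0.861000) = 0.9999

0.9999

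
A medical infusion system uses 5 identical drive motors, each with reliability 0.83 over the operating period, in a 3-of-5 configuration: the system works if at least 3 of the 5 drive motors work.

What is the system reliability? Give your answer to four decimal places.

0.9625

R = Σ_{i=3}^{5} C(5,i) p^i (1−p)^{5−i} with p = 0.83
C(5,3)·0.83^3·0.17^2 = 0.165246
C(5,4)·0.83^4·0.17^1 = 0.403396
C(5,5)·0.83^5·0.17^0 = 0.393904
Sum = 0.9625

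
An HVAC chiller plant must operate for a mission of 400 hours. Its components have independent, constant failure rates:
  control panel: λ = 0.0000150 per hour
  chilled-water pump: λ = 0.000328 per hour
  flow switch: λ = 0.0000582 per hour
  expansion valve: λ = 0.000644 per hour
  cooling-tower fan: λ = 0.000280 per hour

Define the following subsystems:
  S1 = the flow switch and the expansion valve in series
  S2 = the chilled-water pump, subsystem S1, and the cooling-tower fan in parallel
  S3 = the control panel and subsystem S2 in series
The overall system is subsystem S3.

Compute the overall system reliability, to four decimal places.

R(control panel) = exp(−0.0000150 × 400) = 0.994018
R(chilled-water pump) = exp(−0.000328 × 400) = 0.877042
R(flow switch) = exp(−0.0000582 × 400) = 0.976989
R(expansion valve) = exp(−0.000644 × 400) = 0.772904
R(cooling-tower fan) = exp(−0.000280 × 400) = 0.894044
Series (flow switch and expansion valve): 0.976989 × 0.772904 = 0.755119
Parallel (chilled-water pump, [0.755119], and cooling-tower fan): 1 − (1 − 0.877042)(1 − 0.755119)(1 − 0.894044) = 0.996810
Series (control panel and [0.996810]): 0.994018 × 0.996810 = 0.9908

0.9908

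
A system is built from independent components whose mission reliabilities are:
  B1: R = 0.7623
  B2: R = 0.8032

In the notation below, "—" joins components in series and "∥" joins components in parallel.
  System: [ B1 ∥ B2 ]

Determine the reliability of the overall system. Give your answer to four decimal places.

Parallel (B1 and B2): 1 − (1 − 0.762300)(1 − 0.803200) = 0.9532

0.9532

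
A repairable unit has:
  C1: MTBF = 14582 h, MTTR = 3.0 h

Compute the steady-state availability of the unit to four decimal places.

0.9998

A(C1) = MTBF/(MTBF+MTTR) = 14582/(14582+3.0) = 0.9998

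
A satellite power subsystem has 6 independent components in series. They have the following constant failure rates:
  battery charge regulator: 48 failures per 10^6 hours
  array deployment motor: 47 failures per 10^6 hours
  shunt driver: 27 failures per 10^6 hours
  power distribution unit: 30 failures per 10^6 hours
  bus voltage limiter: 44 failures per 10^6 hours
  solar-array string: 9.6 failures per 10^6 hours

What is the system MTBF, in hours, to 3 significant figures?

4860

Series of exponential components: λ_sys = Σ λ_i
λ_sys = 0.000048 + 0.000047 + 0.000027 + 0.000030 + 0.000044 + 0.0000096 = 2.0560e-04 /h
MTBF = 1 / λ_sys = 4860 h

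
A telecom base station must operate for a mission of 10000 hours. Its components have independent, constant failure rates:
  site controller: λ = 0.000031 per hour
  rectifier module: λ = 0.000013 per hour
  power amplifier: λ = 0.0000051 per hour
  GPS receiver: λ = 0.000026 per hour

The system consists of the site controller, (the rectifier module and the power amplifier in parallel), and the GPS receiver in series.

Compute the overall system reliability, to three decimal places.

0.562

R(site controller) = exp(−0.000031 × 10000) = 0.73345
R(rectifier module) = exp(−0.000013 × 10000) = 0.87810
R(power amplifier) = exp(−0.0000051 × 10000) = 0.95028
R(GPS receiver) = exp(−0.000026 × 10000) = 0.77105
Parallel (rectifier module and power amplifier): 1 − (1 − 0.87810)(1 − 0.95028) = 0.99394
Series (site controller, [0.99394], and GPS receiver): 0.73345 × 0.99394 × 0.77105 = 0.562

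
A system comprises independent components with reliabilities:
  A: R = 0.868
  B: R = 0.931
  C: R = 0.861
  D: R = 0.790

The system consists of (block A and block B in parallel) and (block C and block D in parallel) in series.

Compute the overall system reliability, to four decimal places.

0.9620

Parallel (A and B): 1 − (1 − 0.868000)(1 − 0.931000) = 0.990892
Parallel (C and D): 1 − (1 − 0.861000)(1 − 0.790000) = 0.970810
Series ([0.990892] and [0.970810]): 0.990892 × 0.970810 = 0.9620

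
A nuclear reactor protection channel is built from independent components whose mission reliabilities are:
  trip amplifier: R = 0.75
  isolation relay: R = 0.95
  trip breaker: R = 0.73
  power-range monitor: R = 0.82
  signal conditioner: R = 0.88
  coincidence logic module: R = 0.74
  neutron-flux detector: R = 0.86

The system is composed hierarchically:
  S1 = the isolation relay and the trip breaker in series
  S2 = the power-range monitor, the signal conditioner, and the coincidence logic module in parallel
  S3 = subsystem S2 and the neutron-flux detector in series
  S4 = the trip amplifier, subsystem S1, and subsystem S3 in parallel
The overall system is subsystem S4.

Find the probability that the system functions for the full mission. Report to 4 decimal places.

0.9889

Series (isolation relay and trip breaker): 0.950000 × 0.730000 = 0.693500
Parallel (power-range monitor, signal conditioner, and coincidence logic module): 1 − (1 − 0.820000)(1 − 0.880000)(1 − 0.740000) = 0.994384
Series ([0.994384] and neutron-flux detector): 0.994384 × 0.860000 = 0.855170
Parallel (trip amplifier, [0.693500], and [0.855170]): 1 − (1 − 0.750000)(1 − 0.693500)(1 − 0.855170) = 0.9889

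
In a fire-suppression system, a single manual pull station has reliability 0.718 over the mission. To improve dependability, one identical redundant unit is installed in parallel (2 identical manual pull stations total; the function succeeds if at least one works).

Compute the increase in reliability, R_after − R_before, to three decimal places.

0.202

R_before = 0.718
R_after = 1 − (1 − 0.718)^2 = 0.920
ΔR = 0.920 − 0.718 = 0.202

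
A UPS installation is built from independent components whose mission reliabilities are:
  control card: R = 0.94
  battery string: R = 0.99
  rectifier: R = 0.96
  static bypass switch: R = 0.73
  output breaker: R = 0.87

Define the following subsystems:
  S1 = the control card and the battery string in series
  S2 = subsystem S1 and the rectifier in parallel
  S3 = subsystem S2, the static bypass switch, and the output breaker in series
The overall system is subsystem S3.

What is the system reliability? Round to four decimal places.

Series (control card and battery string): 0.940000 × 0.990000 = 0.930600
Parallel ([0.930600] and rectifier): 1 − (1 − 0.930600)(1 − 0.960000) = 0.997224
Series ([0.997224], static bypass switch, and output breaker): 0.997224 × 0.730000 × 0.870000 = 0.6333

0.6333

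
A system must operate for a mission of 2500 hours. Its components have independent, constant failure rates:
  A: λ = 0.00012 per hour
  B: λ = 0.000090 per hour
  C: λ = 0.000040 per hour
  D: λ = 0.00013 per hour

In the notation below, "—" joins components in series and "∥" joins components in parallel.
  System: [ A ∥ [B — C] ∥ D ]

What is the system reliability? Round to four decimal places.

0.9800

R(A) = exp(−0.00012 × 2500) = 0.740818
R(B) = exp(−0.000090 × 2500) = 0.798516
R(C) = exp(−0.000040 × 2500) = 0.904837
R(D) = exp(−0.00013 × 2500) = 0.722527
Series (B and C): 0.798516 × 0.904837 = 0.722527
Parallel (A, [0.722527], and D): 1 − (1 − 0.740818)(1 − 0.722527)(1 − 0.722527) = 0.9800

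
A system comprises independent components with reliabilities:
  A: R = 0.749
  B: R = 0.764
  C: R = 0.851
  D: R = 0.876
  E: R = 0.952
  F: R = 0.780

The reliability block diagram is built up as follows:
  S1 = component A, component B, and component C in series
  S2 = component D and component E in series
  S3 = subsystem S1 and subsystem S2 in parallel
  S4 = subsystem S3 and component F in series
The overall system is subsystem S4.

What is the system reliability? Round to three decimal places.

0.714

Series (A, B, and C): 0.74900 × 0.76400 × 0.85100 = 0.48697
Series (D and E): 0.87600 × 0.95200 = 0.83395
Parallel ([0.48697] and [0.83395]): 1 − (1 − 0.48697)(1 − 0.83395) = 0.91481
Series ([0.91481] and F): 0.91481 × 0.78000 = 0.714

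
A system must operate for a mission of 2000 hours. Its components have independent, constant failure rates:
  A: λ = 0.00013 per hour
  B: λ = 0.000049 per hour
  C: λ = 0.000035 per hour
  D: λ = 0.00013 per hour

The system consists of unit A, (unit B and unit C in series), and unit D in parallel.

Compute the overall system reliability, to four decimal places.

0.9919

R(A) = exp(−0.00013 × 2000) = 0.771052
R(B) = exp(−0.000049 × 2000) = 0.906649
R(C) = exp(−0.000035 × 2000) = 0.932394
R(D) = exp(−0.00013 × 2000) = 0.771052
Series (B and C): 0.906649 × 0.932394 = 0.845354
Parallel (A, [0.845354], and D): 1 − (1 − 0.771052)(1 − 0.845354)(1 − 0.771052) = 0.9919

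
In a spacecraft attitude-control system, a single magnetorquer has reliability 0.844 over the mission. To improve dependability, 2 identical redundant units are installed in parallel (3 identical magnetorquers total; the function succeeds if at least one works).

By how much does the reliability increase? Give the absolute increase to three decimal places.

R_before = 0.844
R_after = 1 − (1 − 0.844)^3 = 0.996
ΔR = 0.996 − 0.844 = 0.152

0.152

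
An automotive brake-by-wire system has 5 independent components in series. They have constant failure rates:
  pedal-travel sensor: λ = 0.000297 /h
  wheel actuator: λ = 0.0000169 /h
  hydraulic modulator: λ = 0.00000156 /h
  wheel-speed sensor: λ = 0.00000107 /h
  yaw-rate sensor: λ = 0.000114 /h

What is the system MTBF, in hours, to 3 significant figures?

Series of exponential components: λ_sys = Σ λ_i
λ_sys = 0.000297 + 0.0000169 + 0.00000156 + 0.00000107 + 0.000114 = 4.3053e-04 /h
MTBF = 1 / λ_sys = 2320 h

2320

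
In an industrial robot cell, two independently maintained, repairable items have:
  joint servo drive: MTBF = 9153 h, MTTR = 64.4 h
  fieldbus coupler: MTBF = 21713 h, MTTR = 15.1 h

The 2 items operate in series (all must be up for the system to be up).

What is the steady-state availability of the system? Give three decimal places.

0.992

A(joint servo drive) = MTBF/(MTBF+MTTR) = 9153/(9153+64.4) = 0.993013
A(fieldbus coupler) = MTBF/(MTBF+MTTR) = 21713/(21713+15.1) = 0.999305
Series availability: 0.993013 × 0.999305 = 0.992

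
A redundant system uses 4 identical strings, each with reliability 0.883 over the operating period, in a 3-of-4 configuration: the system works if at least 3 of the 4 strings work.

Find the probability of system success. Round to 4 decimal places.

0.9301

R = Σ_{i=3}^{4} C(4,i) p^i (1−p)^{4−i} with p = 0.883
C(4,3)·0.883^3·0.117^1 = 0.322202
C(4,4)·0.883^4·0.117^0 = 0.607915
Sum = 0.9301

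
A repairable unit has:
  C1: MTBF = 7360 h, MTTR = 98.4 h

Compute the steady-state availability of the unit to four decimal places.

A(C1) = MTBF/(MTBF+MTTR) = 7360/(7360+98.4) = 0.9868

0.9868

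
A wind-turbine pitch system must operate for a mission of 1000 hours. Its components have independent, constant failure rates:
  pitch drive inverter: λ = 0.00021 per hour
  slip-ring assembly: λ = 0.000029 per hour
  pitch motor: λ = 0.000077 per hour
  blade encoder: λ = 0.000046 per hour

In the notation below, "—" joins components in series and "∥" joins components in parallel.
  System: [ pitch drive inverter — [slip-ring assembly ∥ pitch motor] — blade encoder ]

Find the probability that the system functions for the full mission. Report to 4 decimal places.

R(pitch drive inverter) = exp(−0.00021 × 1000) = 0.810584
R(slip-ring assembly) = exp(−0.000029 × 1000) = 0.971416
R(pitch motor) = exp(−0.000077 × 1000) = 0.925890
R(blade encoder) = exp(−0.000046 × 1000) = 0.955042
Parallel (slip-ring assembly and pitch motor): 1 − (1 − 0.971416)(1 − 0.925890) = 0.997882
Series (pitch drive inverter, [0.997882], and blade encoder): 0.810584 × 0.997882 × 0.955042 = 0.7725

0.7725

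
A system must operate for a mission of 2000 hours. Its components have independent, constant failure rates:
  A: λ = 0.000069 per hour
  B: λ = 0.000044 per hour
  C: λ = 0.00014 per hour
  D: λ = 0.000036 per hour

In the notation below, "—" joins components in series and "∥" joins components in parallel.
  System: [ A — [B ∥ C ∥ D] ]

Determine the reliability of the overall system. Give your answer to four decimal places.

R(A) = exp(−0.000069 × 2000) = 0.871099
R(B) = exp(−0.000044 × 2000) = 0.915761
R(C) = exp(−0.00014 × 2000) = 0.755784
R(D) = exp(−0.000036 × 2000) = 0.930531
Parallel (B, C, and D): 1 − (1 − 0.915761)(1 − 0.755784)(1 − 0.930531) = 0.998571
Series (A and [0.998571]): 0.871099 × 0.998571 = 0.8699

0.8699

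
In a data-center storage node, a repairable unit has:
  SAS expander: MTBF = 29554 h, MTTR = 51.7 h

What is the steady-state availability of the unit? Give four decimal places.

0.9983

A(SAS expander) = MTBF/(MTBF+MTTR) = 29554/(29554+51.7) = 0.9983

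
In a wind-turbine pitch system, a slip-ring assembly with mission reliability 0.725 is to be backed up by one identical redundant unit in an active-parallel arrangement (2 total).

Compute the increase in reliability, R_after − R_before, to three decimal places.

R_before = 0.725
R_after = 1 − (1 − 0.725)^2 = 0.924
ΔR = 0.924 − 0.725 = 0.199

0.199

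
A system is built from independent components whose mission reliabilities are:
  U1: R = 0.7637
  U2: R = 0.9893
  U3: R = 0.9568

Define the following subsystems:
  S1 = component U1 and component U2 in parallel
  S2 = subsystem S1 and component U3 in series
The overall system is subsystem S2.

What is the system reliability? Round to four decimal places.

Parallel (U1 and U2): 1 − (1 − 0.763700)(1 − 0.989300) = 0.997472
Series ([0.997472] and U3): 0.997472 × 0.956800 = 0.9544

0.9544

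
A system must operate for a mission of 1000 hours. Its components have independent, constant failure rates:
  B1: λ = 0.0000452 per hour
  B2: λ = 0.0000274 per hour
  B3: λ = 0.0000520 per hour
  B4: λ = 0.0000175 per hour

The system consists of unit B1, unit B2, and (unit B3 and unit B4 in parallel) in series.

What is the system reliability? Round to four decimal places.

0.9292

R(B1) = exp(−0.0000452 × 1000) = 0.955806
R(B2) = exp(−0.0000274 × 1000) = 0.972972
R(B3) = exp(−0.0000520 × 1000) = 0.949329
R(B4) = exp(−0.0000175 × 1000) = 0.982652
Parallel (B3 and B4): 1 − (1 − 0.949329)(1 − 0.982652) = 0.999121
Series (B1, B2, and [0.999121]): 0.955806 × 0.972972 × 0.999121 = 0.9292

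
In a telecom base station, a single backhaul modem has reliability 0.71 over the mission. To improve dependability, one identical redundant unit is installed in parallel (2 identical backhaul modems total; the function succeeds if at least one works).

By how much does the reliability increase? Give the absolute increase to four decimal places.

0.2059

R_before = 0.71
R_after = 1 − (1 − 0.71)^2 = 0.9159
ΔR = 0.9159 − 0.71 = 0.2059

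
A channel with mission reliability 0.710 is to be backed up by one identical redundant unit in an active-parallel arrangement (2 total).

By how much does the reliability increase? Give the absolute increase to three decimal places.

0.206

R_before = 0.710
R_after = 1 − (1 − 0.710)^2 = 0.916
ΔR = 0.916 − 0.710 = 0.206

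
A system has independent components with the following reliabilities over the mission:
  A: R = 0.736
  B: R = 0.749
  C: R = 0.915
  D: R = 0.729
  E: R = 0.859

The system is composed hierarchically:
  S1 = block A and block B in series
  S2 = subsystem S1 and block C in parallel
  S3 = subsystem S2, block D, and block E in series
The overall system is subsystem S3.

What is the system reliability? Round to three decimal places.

0.602

Series (A and B): 0.73600 × 0.74900 = 0.55126
Parallel ([0.55126] and C): 1 − (1 − 0.55126)(1 − 0.91500) = 0.96186
Series ([0.96186], D, and E): 0.96186 × 0.72900 × 0.85900 = 0.602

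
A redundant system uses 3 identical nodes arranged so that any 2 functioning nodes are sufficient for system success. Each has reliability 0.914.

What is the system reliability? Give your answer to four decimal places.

0.9791

R = Σ_{i=2}^{3} C(3,i) p^i (1−p)^{3−i} with p = 0.914
C(3,2)·0.914^2·0.086^1 = 0.215532
C(3,3)·0.914^3·0.086^0 = 0.763552
Sum = 0.9791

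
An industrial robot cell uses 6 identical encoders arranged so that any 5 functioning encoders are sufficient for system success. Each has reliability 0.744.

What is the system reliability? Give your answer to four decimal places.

0.5198

R = Σ_{i=5}^{6} C(6,i) p^i (1−p)^{6−i} with p = 0.744
C(6,5)·0.744^5·0.256^1 = 0.350151
C(6,6)·0.744^6·0.256^0 = 0.169605
Sum = 0.5198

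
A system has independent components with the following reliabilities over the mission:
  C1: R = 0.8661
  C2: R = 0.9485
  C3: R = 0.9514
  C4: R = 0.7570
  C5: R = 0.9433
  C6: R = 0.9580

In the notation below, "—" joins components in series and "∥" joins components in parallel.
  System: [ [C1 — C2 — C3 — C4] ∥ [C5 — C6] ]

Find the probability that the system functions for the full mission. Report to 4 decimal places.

Series (C1, C2, C3, and C4): 0.866100 × 0.948500 × 0.951400 × 0.757000 = 0.591649
Series (C5 and C6): 0.943300 × 0.958000 = 0.903681
Parallel ([0.591649] and [0.903681]): 1 − (1 − 0.591649)(1 − 0.903681) = 0.9607

0.9607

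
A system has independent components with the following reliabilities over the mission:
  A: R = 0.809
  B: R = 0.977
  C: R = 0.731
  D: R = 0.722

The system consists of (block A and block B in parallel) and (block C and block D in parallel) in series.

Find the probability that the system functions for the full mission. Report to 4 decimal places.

Parallel (A and B): 1 − (1 − 0.809000)(1 − 0.977000) = 0.995607
Parallel (C and D): 1 − (1 − 0.731000)(1 − 0.722000) = 0.925218
Series ([0.995607] and [0.925218]): 0.995607 × 0.925218 = 0.9212

0.9212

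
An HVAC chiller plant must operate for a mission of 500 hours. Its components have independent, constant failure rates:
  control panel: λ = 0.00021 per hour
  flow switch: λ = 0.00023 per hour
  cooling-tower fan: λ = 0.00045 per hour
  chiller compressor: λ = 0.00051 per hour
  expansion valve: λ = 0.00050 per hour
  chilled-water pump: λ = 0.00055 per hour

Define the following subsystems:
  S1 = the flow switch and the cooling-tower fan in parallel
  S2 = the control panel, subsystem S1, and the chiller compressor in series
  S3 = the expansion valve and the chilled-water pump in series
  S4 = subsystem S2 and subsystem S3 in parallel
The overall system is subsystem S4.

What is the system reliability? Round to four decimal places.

0.8703

R(control panel) = exp(−0.00021 × 500) = 0.900325
R(flow switch) = exp(−0.00023 × 500) = 0.891366
R(cooling-tower fan) = exp(−0.00045 × 500) = 0.798516
R(chiller compressor) = exp(−0.00051 × 500) = 0.774916
R(expansion valve) = exp(−0.00050 × 500) = 0.778801
R(chilled-water pump) = exp(−0.00055 × 500) = 0.759572
Parallel (flow switch and cooling-tower fan): 1 − (1 − 0.891366)(1 − 0.798516) = 0.978112
Series (control panel, [0.978112], and chiller compressor): 0.900325 × 0.978112 × 0.774916 = 0.682406
Series (expansion valve and chilled-water pump): 0.778801 × 0.759572 = 0.591555
Parallel ([0.682406] and [0.591555]): 1 − (1 − 0.682406)(1 − 0.591555) = 0.8703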